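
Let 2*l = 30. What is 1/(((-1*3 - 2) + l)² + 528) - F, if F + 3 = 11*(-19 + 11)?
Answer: 57149/628 ≈ 91.002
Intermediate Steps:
l = 15 (l = (½)*30 = 15)
F = -91 (F = -3 + 11*(-19 + 11) = -3 + 11*(-8) = -3 - 88 = -91)
1/(((-1*3 - 2) + l)² + 528) - F = 1/(((-1*3 - 2) + 15)² + 528) - 1*(-91) = 1/(((-3 - 2) + 15)² + 528) + 91 = 1/((-5 + 15)² + 528) + 91 = 1/(10² + 528) + 91 = 1/(100 + 528) + 91 = 1/628 + 91 = 57149/628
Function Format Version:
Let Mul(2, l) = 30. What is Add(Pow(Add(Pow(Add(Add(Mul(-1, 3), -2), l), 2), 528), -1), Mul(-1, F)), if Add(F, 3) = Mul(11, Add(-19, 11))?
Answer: Rational(57149, 628) ≈ 91.002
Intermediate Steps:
l = 15 (l = Mul(Rational(1, 2), 30) = 15)
F = -91 (F = Add(-3, Mul(11, Add(-19, 11))) = Add(-3, Mul(11, -8)) = Add(-3, -88) = -91)
Add(Pow(Add(Pow(Add(Add(Mul(-1, 3), -2), l), 2), 528), -1), Mul(-1, F)) = Add(Pow(Add(Pow(Add(Add(Mul(-1, 3), -2), 15), 2), 528), -1), Mul(-1, -91)) = Add(Pow(Add(Pow(Add(Add(-3, -2), 15), 2), 528), -1), 91) = Add(Pow(Add(Pow(Add(-5, 15), 2), 528), -1), 91) = Add(Pow(Add(Pow(10, 2), 528), -1), 91) = Add(Pow(Add(100, 528), -1), 91) = Add(Pow(628, -1), 91) = Add(Rational(1, 628), 91) = Rational(57149, 628)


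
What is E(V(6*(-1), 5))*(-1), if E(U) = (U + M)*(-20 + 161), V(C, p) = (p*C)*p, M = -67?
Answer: 30597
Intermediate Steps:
V(C, p) = C*p² (V(C, p) = (C*p)*p = C*p²)
E(U) = -9447 + 141*U (E(U) = (U - 67)*(-20 + 161) = (-67 + U)*141 = -9447 + 141*U)
E(V(6*(-1), 5))*(-1) = (-9447 + 141*((6*(-1))*5²))*(-1) = (-9447 + 141*(-6*25))*(-1) = (-9447 + 141*(-150))*(-1) = (-9447 - 21150)*(-1) = -30597*(-1) = 30597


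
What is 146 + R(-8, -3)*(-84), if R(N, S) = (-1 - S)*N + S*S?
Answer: 734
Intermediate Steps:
R(N, S) = S² + N*(-1 - S) (R(N, S) = N*(-1 - S) + S² = S² + N*(-1 - S))
146 + R(-8, -3)*(-84) = 146 + ((-3)² - 1*(-8) - 1*(-8)*(-3))*(-84) = 146 + (9 + 8 - 24)*(-84) = 146 - 7*(-84) = 146 + 588 = 734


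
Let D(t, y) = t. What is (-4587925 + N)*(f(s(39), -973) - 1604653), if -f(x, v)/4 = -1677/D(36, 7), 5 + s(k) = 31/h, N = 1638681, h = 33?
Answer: 14195891069600/3 ≈ 4.7320e+12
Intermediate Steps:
s(k) = -134/33 (s(k) = -5 + 31/33 = -134/33)
f(x, v) = 559/3 (f(x, v) = -(-6708)/36 = -4*(-559/12) = 559/3)
(-4587925 + N)*(f(s(39), -973) - 1604653) = (-4587925 + 1638681)*(559/3 - 1604653) = -2949244*(-4813400/3) = 14195891069600/3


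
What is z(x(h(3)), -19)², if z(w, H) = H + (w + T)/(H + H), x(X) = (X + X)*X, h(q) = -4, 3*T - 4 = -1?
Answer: 570025/1444 ≈ 394.75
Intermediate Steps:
T = 1 (T = 4/3 + (⅓)*(-1) = 4/3 - ⅓ = 1)
x(X) = 2*X² (x(X) = (2*X)*X = 2*X²)
z(w, H) = H + (1 + w)/(2*H) (z(w, H) = H + (w + 1)/(H + H) = H + (1 + w)/((2*H)) = H + (1 + w)*(1/(2*H)) = H + (1 + w)/(2*H))
z(x(h(3)), -19)² = ((½)*(1 + 2*(-4)² + 2*(-19)²)/(-19))² = ((½)*(-1/19)*(1 + 2*16 + 2*361))² = ((½)*(-1/19)*(1 + 32 + 722))² = ((½)*(-1/19)*755)² = (-755/38)² = 570025/1444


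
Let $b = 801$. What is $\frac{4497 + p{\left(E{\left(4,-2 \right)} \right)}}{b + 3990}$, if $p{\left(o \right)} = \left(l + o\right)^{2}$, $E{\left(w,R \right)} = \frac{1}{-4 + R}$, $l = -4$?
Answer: $\frac{162517}{172476} \approx 0.94226$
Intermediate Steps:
$p{\left(o \right)} = \left(-4 + o\right)^{2}$
$\frac{4497 + p{\left(E{\left(4,-2 \right)} \right)}}{b + 3990} = \frac{4497 + \left(-4 + \frac{1}{-4 - 2}\right)^{2}}{801 + 3990} = \frac{4497 + \left(-4 + \frac{1}{-6}\right)^{2}}{4791} = \left(4497 + \left(-4 - \frac{1}{6}\right)^{2}\right) \frac{1}{4791} = \left(4497 + \left(- \frac{25}{6}\right)^{2}\right) \frac{1}{4791} = \left(4497 + \frac{625}{36}\right) \frac{1}{4791} = \frac{162517}{36} \cdot \frac{1}{4791} = \frac{162517}{172476}$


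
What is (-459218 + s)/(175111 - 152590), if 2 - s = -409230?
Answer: -16662/7507 ≈ -2.2195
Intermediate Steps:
s = 409232 (s = 2 - 1*(-409230) = 2 + 409230 = 409232)
(-459218 + s)/(175111 - 152590) = (-459218 + 409232)/(175111 - 152590) = -49986/22521 = -49986*1/22521 = -16662/7507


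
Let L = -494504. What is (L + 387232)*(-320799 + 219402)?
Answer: 10877058984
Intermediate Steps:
(L + 387232)*(-320799 + 219402) = (-494504 + 387232)*(-320799 + 219402) = -107272*(-101397) = 10877058984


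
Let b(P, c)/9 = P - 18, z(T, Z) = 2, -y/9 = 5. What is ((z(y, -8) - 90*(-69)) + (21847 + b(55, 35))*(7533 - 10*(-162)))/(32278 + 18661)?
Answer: 203019752/50939 ≈ 3985.5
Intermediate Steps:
y = -45 (y = -9*5 = -45)
b(P, c) = -162 + 9*P (b(P, c) = 9*(P - 18) = 9*(-18 + P) = -162 + 9*P)
((z(y, -8) - 90*(-69)) + (21847 + b(55, 35))*(7533 - 10*(-162)))/(32278 + 18661) = ((2 - 90*(-69)) + (21847 + (-162 + 9*55))*(7533 - 10*(-162)))/(32278 + 18661) = ((2 + 6210) + (21847 + (-162 + 495))*(7533 + 1620))/50939 = (6212 + (21847 + 333)*9153)*(1/50939) = (6212 + 22180*9153)*(1/50939) = (6212 + 203013540)*(1/50939) = 203019752*(1/50939) = 203019752/50939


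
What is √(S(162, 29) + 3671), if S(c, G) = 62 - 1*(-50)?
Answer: √3783 ≈ 61.506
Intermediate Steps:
S(c, G) = 112 (S(c, G) = 62 + 50 = 112)
√(S(162, 29) + 3671) = √(112 + 3671) = √3783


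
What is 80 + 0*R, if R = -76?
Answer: 80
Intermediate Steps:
80 + 0*R = 80 + 0*(-76) = 80 + 0 = 80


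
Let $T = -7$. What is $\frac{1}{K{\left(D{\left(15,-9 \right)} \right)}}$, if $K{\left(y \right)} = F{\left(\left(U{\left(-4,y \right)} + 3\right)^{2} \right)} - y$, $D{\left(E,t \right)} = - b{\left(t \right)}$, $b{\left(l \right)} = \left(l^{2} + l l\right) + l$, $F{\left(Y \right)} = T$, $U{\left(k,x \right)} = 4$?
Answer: $\frac{1}{146} \approx 0.0068493$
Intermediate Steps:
$F{\left(Y \right)} = -7$
$b{\left(l \right)} = l + 2 l^{2}$ ($b{\left(l \right)} = \left(l^{2} + l^{2}\right) + l = 2 l^{2} + l = l + 2 l^{2}$)
$D{\left(E,t \right)} = - t \left(1 + 2 t\right)$
$K{\left(y \right)} = -7 - y$
$\frac{1}{K{\left(D{\left(15,-9 \right)} \right)}} = \frac{1}{-7 - \left(-1\right) \left(-9\right) \left(1 + 2 \left(-9\right)\right)} = \frac{1}{-7 - \left(-1\right) \left(-9\right) \left(1 - 18\right)} = \frac{1}{-7 - \left(-1\right) \left(-9\right) \left(-17\right)} = \frac{1}{-7 - -153} = \frac{1}{-7 + 153} = \frac{1}{146}$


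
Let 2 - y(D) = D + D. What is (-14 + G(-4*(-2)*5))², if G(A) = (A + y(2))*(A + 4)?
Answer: 2748964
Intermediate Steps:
y(D) = 2 - 2*D (y(D) = 2 - (D + D) = 2 - 2*D)
G(A) = (-2 + A)*(4 + A) (G(A) = (A + (2 - 2*2))*(A + 4) = (A + (2 - 4))*(4 + A) = (A - 2)*(4 + A) = (-2 + A)*(4 + A))
(-14 + G(-4*(-2)*5))² = (-14 + (-8 + (-4*(-2)*5)² + 2*(-4*(-2)*5)))² = (-14 + (-8 + (8*5)² + 2*(8*5)))² = (-14 + (-8 + 40² + 2*40))² = (-14 + (-8 + 1600 + 80))² = (-14 + 1672)² = 1658² = 2748964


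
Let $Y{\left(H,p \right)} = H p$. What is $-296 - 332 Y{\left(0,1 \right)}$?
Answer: $-296$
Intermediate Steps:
$-296 - 332 Y{\left(0,1 \right)} = -296 - 332 \cdot 0 \cdot 1 = -296 - 0 = -296 + 0 = -296$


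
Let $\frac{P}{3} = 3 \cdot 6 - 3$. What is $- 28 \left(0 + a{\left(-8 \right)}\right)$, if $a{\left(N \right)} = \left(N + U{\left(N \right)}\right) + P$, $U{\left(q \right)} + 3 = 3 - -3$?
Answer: $-1120$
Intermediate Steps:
$P = 45$ ($P = 3 \left(3 \cdot 6 - 3\right) = 3 \left(18 - 3\right) = 3 \cdot 15 = 45$)
$U{\left(q \right)} = 3$ ($U{\left(q \right)} = -3 + \left(3 - -3\right) = -3 + \left(3 + 3\right) = -3 + 6 = 3$)
$a{\left(N \right)} = 48 + N$ ($a{\left(N \right)} = \left(N + 3\right) + 45 = \left(3 + N\right) + 45 = 48 + N$)
$- 28 \left(0 + a{\left(-8 \right)}\right) = - 28 \left(0 + \left(48 - 8\right)\right) = - 28 \left(0 + 40\right) = \left(-28\right) 40 = -1120$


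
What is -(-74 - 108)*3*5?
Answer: 2730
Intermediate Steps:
-(-74 - 108)*3*5 = -(-182)*15 = -1*(-2730) = 2730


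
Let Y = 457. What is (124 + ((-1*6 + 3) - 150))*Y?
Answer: -13253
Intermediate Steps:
(124 + ((-1*6 + 3) - 150))*Y = (124 + ((-1*6 + 3) - 150))*457 = (124 + ((-6 + 3) - 150))*457 = (124 + (-3 - 150))*457 = (124 - 153)*457 = -29*457 = -13253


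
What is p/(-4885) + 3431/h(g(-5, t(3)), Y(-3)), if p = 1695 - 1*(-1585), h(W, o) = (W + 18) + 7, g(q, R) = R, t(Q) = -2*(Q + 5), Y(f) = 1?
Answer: 3346183/8793 ≈ 380.55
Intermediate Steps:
t(Q) = -10 - 2*Q (t(Q) = -2*(5 + Q) = -10 - 2*Q)
h(W, o) = 25 + W (h(W, o) = (18 + W) + 7 = 25 + W)
p = 3280 (p = 1695 + 1585 = 3280)
p/(-4885) + 3431/h(g(-5, t(3)), Y(-3)) = 3280/(-4885) + 3431/(25 + (-10 - 2*3)) = 3280*(-1/4885) + 3431/(25 + (-10 - 6)) = -656/977 + 3431/(25 - 16) = -656/977 + 3431/9 = 3346183/8793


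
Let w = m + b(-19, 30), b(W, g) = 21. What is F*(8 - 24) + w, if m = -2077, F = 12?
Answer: -2248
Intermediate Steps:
w = -2056 (w = -2077 + 21 = -2056)
F*(8 - 24) + w = 12*(8 - 24) - 2056 = 12*(-16) - 2056 = -192 - 2056 = -2248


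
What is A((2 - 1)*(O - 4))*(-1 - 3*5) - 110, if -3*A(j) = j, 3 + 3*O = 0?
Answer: -410/3 ≈ -136.67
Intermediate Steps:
O = -1 (O = -1 + (1/3)*0 = -1 + 0 = -1)
A(j) = -j/3
A((2 - 1)*(O - 4))*(-1 - 3*5) - 110 = (-(2 - 1)*(-1 - 4)/3)*(-1 - 3*5) - 110 = (-(-5)/3)*(-1 - 15) - 110 = -1/3*(-5)*(-16) - 110 = (5/3)*(-16) - 110 = -80/3 - 110 = -410/3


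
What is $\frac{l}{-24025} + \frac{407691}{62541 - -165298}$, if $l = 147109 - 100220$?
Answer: $- \frac{888366596}{5473831975} \approx -0.16229$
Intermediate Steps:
$l = 46889$
$\frac{l}{-24025} + \frac{407691}{62541 - -165298} = \frac{46889}{-24025} + \frac{407691}{62541 - -165298} = 46889 \left(- \frac{1}{24025}\right) + \frac{407691}{62541 + 165298} = - \frac{46889}{24025} + \frac{407691}{227839} = - \frac{888366596}{5473831975}$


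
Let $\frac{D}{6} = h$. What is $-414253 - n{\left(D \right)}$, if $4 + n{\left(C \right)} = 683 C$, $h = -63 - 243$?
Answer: $839739$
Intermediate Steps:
$h = -306$ ($h = -63 - 243 = -306$)
$D = -1836$ ($D = 6 \left(-306\right) = -1836$)
$n{\left(C \right)} = -4 + 683 C$
$-414253 - n{\left(D \right)} = -414253 - \left(-4 + 683 \left(-1836\right)\right) = -414253 - \left(-4 - 1253988\right) = -414253 - -1253992 = -414253 + 1253992 = 839739$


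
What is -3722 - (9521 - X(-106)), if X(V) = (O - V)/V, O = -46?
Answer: -701909/53 ≈ -13244.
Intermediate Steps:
X(V) = (-46 - V)/V
-3722 - (9521 - X(-106)) = -3722 - (9521 - (-46 - 1*(-106))/(-106)) = -3722 - (9521 - (-1)*(-46 + 106)/106) = -3722 - (9521 - (-1)*60/106) = -3722 - (9521 - 1*(-30/53)) = -3722 - (9521 + 30/53) = -3722 - 1*504643/53 = -3722 - 504643/53 = -701909/53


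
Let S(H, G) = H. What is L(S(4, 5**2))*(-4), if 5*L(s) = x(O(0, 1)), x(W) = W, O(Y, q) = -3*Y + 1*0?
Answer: 0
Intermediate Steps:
O(Y, q) = -3*Y (O(Y, q) = -3*Y + 0 = -3*Y)
L(s) = 0 (L(s) = (-3*0)/5 = (1/5)*0 = 0)
L(S(4, 5**2))*(-4) = 0*(-4) = 0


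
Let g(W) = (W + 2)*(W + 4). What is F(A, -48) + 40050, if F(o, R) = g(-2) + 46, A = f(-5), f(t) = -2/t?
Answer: 40096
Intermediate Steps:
g(W) = (2 + W)*(4 + W)
A = ⅖ (A = -2/(-5) = -2*(-⅕) = ⅖ ≈ 0.40000)
F(o, R) = 46 (F(o, R) = (8 + (-2)² + 6*(-2)) + 46 = (8 + 4 - 12) + 46 = 0 + 46 = 46)
F(A, -48) + 40050 = 46 + 40050 = 40096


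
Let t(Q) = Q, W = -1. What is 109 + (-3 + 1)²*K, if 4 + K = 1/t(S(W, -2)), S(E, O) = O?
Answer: 91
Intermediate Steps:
K = -9/2 (K = -4 + 1/(-2) = -4 - ½ = -9/2 ≈ -4.5000)
109 + (-3 + 1)²*K = 109 + (-3 + 1)²*(-9/2) = 109 + (-2)²*(-9/2) = 109 + 4*(-9/2) = 109 - 18 = 91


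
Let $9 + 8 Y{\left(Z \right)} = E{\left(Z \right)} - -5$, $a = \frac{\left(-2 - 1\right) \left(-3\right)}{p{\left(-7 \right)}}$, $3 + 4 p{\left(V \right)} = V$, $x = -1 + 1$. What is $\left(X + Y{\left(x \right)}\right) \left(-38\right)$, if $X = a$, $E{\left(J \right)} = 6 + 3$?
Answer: $\frac{2261}{20} \approx 113.05$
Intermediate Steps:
$x = 0$
$p{\left(V \right)} = - \frac{3}{4} + \frac{V}{4}$
$E{\left(J \right)} = 9$
$a = - \frac{18}{5}$ ($a = \frac{\left(-2 - 1\right) \left(-3\right)}{- \frac{3}{4} + \frac{1}{4} \left(-7\right)} = \frac{\left(-3\right) \left(-3\right)}{- \frac{3}{4} - \frac{7}{4}} = \frac{9}{- \frac{5}{2}} = 9 \left(- \frac{2}{5}\right) = - \frac{18}{5} \approx -3.6$)
$Y{\left(Z \right)} = \frac{5}{8}$ ($Y{\left(Z \right)} = - \frac{9}{8} + \frac{9 - -5}{8} = - \frac{9}{8} + \frac{9 + 5}{8} = - \frac{9}{8} + \frac{1}{8} \cdot 14 = - \frac{9}{8} + \frac{7}{4} = \frac{5}{8}$)
$X = - \frac{18}{5} \approx -3.6$
$\left(X + Y{\left(x \right)}\right) \left(-38\right) = \left(- \frac{18}{5} + \frac{5}{8}\right) \left(-38\right) = \left(- \frac{119}{40}\right) \left(-38\right) = \frac{2261}{20}$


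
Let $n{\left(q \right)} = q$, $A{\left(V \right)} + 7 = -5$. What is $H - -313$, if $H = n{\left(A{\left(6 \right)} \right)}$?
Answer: $301$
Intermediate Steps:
$A{\left(V \right)} = -12$ ($A{\left(V \right)} = -7 - 5 = -12$)
$H = -12$
$H - -313 = -12 - -313 = -12 + 313 = 301$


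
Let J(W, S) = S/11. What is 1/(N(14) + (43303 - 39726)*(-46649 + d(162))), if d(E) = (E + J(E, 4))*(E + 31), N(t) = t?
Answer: -11/602513303 ≈ -1.8257e-8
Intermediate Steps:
J(W, S) = S/11 (J(W, S) = S*(1/11) = S/11)
d(E) = (31 + E)*(4/11 + E) (d(E) = (E + (1/11)*4)*(E + 31) = (E + 4/11)*(31 + E) = (4/11 + E)*(31 + E) = (31 + E)*(4/11 + E))
1/(N(14) + (43303 - 39726)*(-46649 + d(162))) = 1/(14 + (43303 - 39726)*(-46649 + (124/11 + 162² + (345/11)*162))) = 1/(14 + 3577*(-46649 + (124/11 + 26244 + 55890/11))) = 1/(14 + 3577*(-46649 + 344698/11)) = 1/(14 + 3577*(-168441/11)) = 1/(14 - 602513457/11) = 1/(-602513303/11) = -11/602513303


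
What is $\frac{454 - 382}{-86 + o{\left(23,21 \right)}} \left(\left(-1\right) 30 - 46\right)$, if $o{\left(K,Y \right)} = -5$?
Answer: $\frac{5472}{91} \approx 60.132$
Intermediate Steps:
$\frac{454 - 382}{-86 + o{\left(23,21 \right)}} \left(\left(-1\right) 30 - 46\right) = \frac{454 - 382}{-86 - 5} \left(\left(-1\right) 30 - 46\right) = \frac{72}{-91} \left(-30 - 46\right) = 72 \left(- \frac{1}{91}\right) \left(-76\right) = \left(- \frac{72}{91}\right) \left(-76\right) = \frac{5472}{91}$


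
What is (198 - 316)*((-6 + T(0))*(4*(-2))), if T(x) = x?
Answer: -5664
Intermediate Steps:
(198 - 316)*((-6 + T(0))*(4*(-2))) = (198 - 316)*((-6 + 0)*(4*(-2))) = -(-708)*(-8) = -118*48 = -5664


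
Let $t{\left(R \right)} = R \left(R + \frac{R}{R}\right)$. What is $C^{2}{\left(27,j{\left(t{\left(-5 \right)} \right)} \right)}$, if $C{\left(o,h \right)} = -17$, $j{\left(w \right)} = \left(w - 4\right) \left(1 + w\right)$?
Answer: $289$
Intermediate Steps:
$t{\left(R \right)} = R \left(1 + R\right)$ ($t{\left(R \right)} = R \left(R + 1\right) = R \left(1 + R\right)$)
$j{\left(w \right)} = \left(1 + w\right) \left(-4 + w\right)$ ($j{\left(w \right)} = \left(-4 + w\right) \left(1 + w\right) = \left(1 + w\right) \left(-4 + w\right)$)
$C^{2}{\left(27,j{\left(t{\left(-5 \right)} \right)} \right)} = \left(-17\right)^{2} = 289$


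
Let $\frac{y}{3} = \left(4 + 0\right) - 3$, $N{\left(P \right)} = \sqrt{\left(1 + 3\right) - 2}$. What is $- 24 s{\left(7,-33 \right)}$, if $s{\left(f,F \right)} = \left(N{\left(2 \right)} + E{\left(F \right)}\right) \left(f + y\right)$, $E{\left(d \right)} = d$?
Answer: $7920 - 240 \sqrt{2} \approx 7580.6$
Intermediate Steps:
$N{\left(P \right)} = \sqrt{2}$ ($N{\left(P \right)} = \sqrt{4 - 2} = \sqrt{2}$)
$y = 3$ ($y = 3 \left(\left(4 + 0\right) - 3\right) = 3 \left(4 - 3\right) = 3 \cdot 1 = 3$)
$s{\left(f,F \right)} = \left(3 + f\right) \left(F + \sqrt{2}\right)$ ($s{\left(f,F \right)} = \left(\sqrt{2} + F\right) \left(f + 3\right) = \left(F + \sqrt{2}\right) \left(3 + f\right) = \left(3 + f\right) \left(F + \sqrt{2}\right)$)
$- 24 s{\left(7,-33 \right)} = - 24 \left(3 \left(-33\right) + 3 \sqrt{2} - 231 + 7 \sqrt{2}\right) = - 24 \left(-99 + 3 \sqrt{2} - 231 + 7 \sqrt{2}\right) = - 24 \left(-330 + 10 \sqrt{2}\right) = 7920 - 240 \sqrt{2}$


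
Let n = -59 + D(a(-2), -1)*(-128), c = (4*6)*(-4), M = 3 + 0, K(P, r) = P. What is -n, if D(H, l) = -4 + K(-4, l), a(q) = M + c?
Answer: -965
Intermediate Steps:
M = 3
c = -96 (c = 24*(-4) = -96)
a(q) = -93 (a(q) = 3 - 96 = -93)
D(H, l) = -8 (D(H, l) = -4 - 4 = -8)
n = 965 (n = -59 - 8*(-128) = -59 + 1024 = 965)
-n = -1*965 = -965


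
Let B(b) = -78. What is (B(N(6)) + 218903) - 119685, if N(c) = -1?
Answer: 99140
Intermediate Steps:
(B(N(6)) + 218903) - 119685 = (-78 + 218903) - 119685 = 218825 - 119685 = 99140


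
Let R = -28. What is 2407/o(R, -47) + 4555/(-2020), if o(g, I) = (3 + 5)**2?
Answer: 228531/6464 ≈ 35.354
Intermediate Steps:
o(g, I) = 64 (o(g, I) = 8**2 = 64)
2407/o(R, -47) + 4555/(-2020) = 2407/64 + 4555/(-2020) = 2407*(1/64) + 4555*(-1/2020) = 2407/64 - 911/404 = 228531/6464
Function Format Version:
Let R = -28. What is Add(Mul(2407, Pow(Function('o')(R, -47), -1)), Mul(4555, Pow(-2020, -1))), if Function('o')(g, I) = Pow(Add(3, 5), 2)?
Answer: Rational(228531, 6464) ≈ 35.354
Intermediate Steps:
Function('o')(g, I) = 64 (Function('o')(g, I) = Pow(8, 2) = 64)
Add(Mul(2407, Pow(Function('o')(R, -47), -1)), Mul(4555, Pow(-2020, -1))) = Add(Mul(2407, Pow(64, -1)), Mul(4555, Pow(-2020, -1))) = Add(Mul(2407, Rational(1, 64)), Mul(4555, Rational(-1, 2020))) = Add(Rational(2407, 64), Rational(-911, 404)) = Rational(228531, 6464)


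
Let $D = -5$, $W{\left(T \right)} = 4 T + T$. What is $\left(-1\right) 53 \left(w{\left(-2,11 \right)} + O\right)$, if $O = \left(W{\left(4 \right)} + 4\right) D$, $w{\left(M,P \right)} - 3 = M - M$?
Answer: $6201$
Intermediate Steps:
$W{\left(T \right)} = 5 T$
$w{\left(M,P \right)} = 3$ ($w{\left(M,P \right)} = 3 + \left(M - M\right) = 3 + 0 = 3$)
$O = -120$ ($O = \left(5 \cdot 4 + 4\right) \left(-5\right) = \left(20 + 4\right) \left(-5\right) = 24 \left(-5\right) = -120$)
$\left(-1\right) 53 \left(w{\left(-2,11 \right)} + O\right) = \left(-1\right) 53 \left(3 - 120\right) = \left(-53\right) \left(-117\right) = 6201$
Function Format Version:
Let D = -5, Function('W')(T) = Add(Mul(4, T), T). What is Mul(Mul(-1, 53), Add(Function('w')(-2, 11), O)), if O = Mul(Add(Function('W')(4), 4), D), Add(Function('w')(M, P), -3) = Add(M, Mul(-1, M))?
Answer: 6201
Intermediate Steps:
Function('W')(T) = Mul(5, T)
Function('w')(M, P) = 3 (Function('w')(M, P) = Add(3, Add(M, Mul(-1, M))) = Add(3, 0) = 3)
O = -120 (O = Mul(Add(Mul(5, 4), 4), -5) = Mul(Add(20, 4), -5) = Mul(24, -5) = -120)
Mul(Mul(-1, 53), Add(Function('w')(-2, 11), O)) = Mul(Mul(-1, 53), Add(3, -120)) = Mul(-53, -117) = 6201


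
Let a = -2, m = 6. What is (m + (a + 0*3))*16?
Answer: 64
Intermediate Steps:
(m + (a + 0*3))*16 = (6 + (-2 + 0*3))*16 = (6 + (-2 + 0))*16 = (6 - 2)*16 = 4*16 = 64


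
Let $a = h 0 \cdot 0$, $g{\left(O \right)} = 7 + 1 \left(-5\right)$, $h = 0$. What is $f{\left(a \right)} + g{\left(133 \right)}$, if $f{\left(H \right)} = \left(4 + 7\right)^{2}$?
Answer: $123$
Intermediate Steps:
$g{\left(O \right)} = 2$ ($g{\left(O \right)} = 7 - 5 = 2$)
$a = 0$ ($a = 0 \cdot 0 \cdot 0 = 0 \cdot 0 = 0$)
$f{\left(H \right)} = 121$ ($f{\left(H \right)} = 11^{2} = 121$)
$f{\left(a \right)} + g{\left(133 \right)} = 121 + 2 = 123$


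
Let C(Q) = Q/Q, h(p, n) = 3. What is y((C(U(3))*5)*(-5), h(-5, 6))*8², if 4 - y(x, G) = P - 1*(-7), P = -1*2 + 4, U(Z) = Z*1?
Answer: -320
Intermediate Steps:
U(Z) = Z
C(Q) = 1
P = 2 (P = -2 + 4 = 2)
y(x, G) = -5 (y(x, G) = 4 - (2 - 1*(-7)) = 4 - (2 + 7) = 4 - 1*9 = 4 - 9 = -5)
y((C(U(3))*5)*(-5), h(-5, 6))*8² = -5*8² = -5*64 = -320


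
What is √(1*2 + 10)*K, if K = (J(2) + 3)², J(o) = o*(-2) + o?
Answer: 2*√3 ≈ 3.4641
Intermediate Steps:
J(o) = -o (J(o) = -2*o + o = -o)
K = 1 (K = (-1*2 + 3)² = (-2 + 3)² = 1² = 1)
√(1*2 + 10)*K = √(1*2 + 10)*1 = √(2 + 10)*1 = √12*1 = (2*√3)*1 = 2*√3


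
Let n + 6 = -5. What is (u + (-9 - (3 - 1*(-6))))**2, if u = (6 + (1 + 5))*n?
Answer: 22500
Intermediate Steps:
n = -11 (n = -6 - 5 = -11)
u = -132 (u = (6 + (1 + 5))*(-11) = (6 + 6)*(-11) = 12*(-11) = -132)
(u + (-9 - (3 - 1*(-6))))**2 = (-132 + (-9 - (3 - 1*(-6))))**2 = (-132 + (-9 - (3 + 6)))**2 = (-132 + (-9 - 1*9))**2 = (-132 + (-9 - 9))**2 = (-132 - 18)**2 = (-150)**2 = 22500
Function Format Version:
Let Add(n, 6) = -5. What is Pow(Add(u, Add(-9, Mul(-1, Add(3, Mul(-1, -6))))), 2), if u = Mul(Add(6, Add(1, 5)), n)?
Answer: 22500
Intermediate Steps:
n = -11 (n = Add(-6, -5) = -11)
u = -132 (u = Mul(Add(6, Add(1, 5)), -11) = Mul(Add(6, 6), -11) = Mul(12, -11) = -132)
Pow(Add(u, Add(-9, Mul(-1, Add(3, Mul(-1, -6))))), 2) = Pow(Add(-132, Add(-9, Mul(-1, Add(3, Mul(-1, -6))))), 2) = Pow(Add(-132, Add(-9, Mul(-1, Add(3, 6)))), 2) = Pow(Add(-132, Add(-9, Mul(-1, 9))), 2) = Pow(Add(-132, Add(-9, -9)), 2) = Pow(Add(-132, -18), 2) = Pow(-150, 2) = 22500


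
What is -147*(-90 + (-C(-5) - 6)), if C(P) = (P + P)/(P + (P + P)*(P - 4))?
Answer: 239610/17 ≈ 14095.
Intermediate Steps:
C(P) = 2*P/(P + 2*P*(-4 + P)) (C(P) = (2*P)/(P + (2*P)*(-4 + P)) = (2*P)/(P + 2*P*(-4 + P)) = 2*P/(P + 2*P*(-4 + P)))
-147*(-90 + (-C(-5) - 6)) = -147*(-90 + (-2/(-7 + 2*(-5)) - 6)) = -147*(-90 + (-2/(-7 - 10) - 6)) = -147*(-90 + (-2/(-17) - 6)) = -147*(-90 + (-2*(-1)/17 - 6)) = -147*(-90 + (-1*(-2/17) - 6)) = -147*(-90 + (2/17 - 6)) = -147*(-90 - 100/17) = -147*(-1630/17) = 239610/17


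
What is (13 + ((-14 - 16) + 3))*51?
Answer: -714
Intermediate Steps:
(13 + ((-14 - 16) + 3))*51 = (13 + (-30 + 3))*51 = (13 - 27)*51 = -14*51 = -714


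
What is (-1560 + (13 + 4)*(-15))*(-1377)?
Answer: 2499255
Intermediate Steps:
(-1560 + (13 + 4)*(-15))*(-1377) = (-1560 + 17*(-15))*(-1377) = (-1560 - 255)*(-1377) = -1815*(-1377) = 2499255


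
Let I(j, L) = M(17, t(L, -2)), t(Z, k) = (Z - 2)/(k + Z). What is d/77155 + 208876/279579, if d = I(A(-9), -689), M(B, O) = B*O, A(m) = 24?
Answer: 16120580623/21570917745 ≈ 0.74733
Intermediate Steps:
t(Z, k) = (-2 + Z)/(Z + k)
I(j, L) = 17 (I(j, L) = 17*((-2 + L)/(L - 2)) = 17*((-2 + L)/(-2 + L)) = 17*1 = 17)
d = 17
d/77155 + 208876/279579 = 17/77155 + 208876/279579 = 16120580623/21570917745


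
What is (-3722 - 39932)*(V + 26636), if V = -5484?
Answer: -923369408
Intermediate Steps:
(-3722 - 39932)*(V + 26636) = (-3722 - 39932)*(-5484 + 26636) = -43654*21152 = -923369408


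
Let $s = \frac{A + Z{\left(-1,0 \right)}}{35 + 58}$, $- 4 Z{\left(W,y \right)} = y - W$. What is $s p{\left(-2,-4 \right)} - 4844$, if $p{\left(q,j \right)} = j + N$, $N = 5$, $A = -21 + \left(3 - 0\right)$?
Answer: $- \frac{1802041}{372} \approx -4844.2$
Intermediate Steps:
$A = -18$ ($A = -21 + \left(3 + 0\right) = -21 + 3 = -18$)
$Z{\left(W,y \right)} = - \frac{y}{4} + \frac{W}{4}$ ($Z{\left(W,y \right)} = - \frac{y - W}{4} = - \frac{y}{4} + \frac{W}{4}$)
$p{\left(q,j \right)} = 5 + j$ ($p{\left(q,j \right)} = j + 5 = 5 + j$)
$s = - \frac{73}{372}$ ($s = \frac{-18 + \left(\left(- \frac{1}{4}\right) 0 + \frac{1}{4} \left(-1\right)\right)}{35 + 58} = \frac{-18 + \left(0 - \frac{1}{4}\right)}{93} = \left(-18 - \frac{1}{4}\right) \frac{1}{93} = \left(- \frac{73}{4}\right) \frac{1}{93} = - \frac{73}{372} \approx -0.19624$)
$s p{\left(-2,-4 \right)} - 4844 = - \frac{73 \left(5 - 4\right)}{372} - 4844 = \left(- \frac{73}{372}\right) 1 - 4844 = - \frac{73}{372} - 4844 = - \frac{1802041}{372}$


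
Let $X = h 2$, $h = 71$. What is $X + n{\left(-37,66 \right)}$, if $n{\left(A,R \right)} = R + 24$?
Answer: $232$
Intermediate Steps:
$n{\left(A,R \right)} = 24 + R$
$X = 142$ ($X = 71 \cdot 2 = 142$)
$X + n{\left(-37,66 \right)} = 142 + \left(24 + 66\right) = 142 + 90 = 232$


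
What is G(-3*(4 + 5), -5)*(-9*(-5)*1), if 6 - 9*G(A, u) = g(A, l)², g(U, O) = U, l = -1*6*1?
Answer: -3615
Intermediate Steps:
l = -6 (l = -6*1 = -6)
G(A, u) = ⅔ - A²/9
G(-3*(4 + 5), -5)*(-9*(-5)*1) = (⅔ - 9*(4 + 5)²/9)*(-9*(-5)*1) = (⅔ - (-3*9)²/9)*(45*1) = (⅔ - ⅑*(-27)²)*45 = (⅔ - ⅑*729)*45 = (⅔ - 81)*45 = -241/3*45 = -3615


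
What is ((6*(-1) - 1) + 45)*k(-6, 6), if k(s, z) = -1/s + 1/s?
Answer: 0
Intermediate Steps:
k(s, z) = 0 (k(s, z) = -1/s + 1/s = 0)
((6*(-1) - 1) + 45)*k(-6, 6) = ((6*(-1) - 1) + 45)*0 = ((-6 - 1) + 45)*0 = (-7 + 45)*0 = 38*0 = 0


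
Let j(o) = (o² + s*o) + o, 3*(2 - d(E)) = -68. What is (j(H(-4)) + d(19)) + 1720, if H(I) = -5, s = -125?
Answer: 7169/3 ≈ 2389.7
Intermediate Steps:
d(E) = 74/3 (d(E) = 2 - ⅓*(-68) = 2 + 68/3 = 74/3)
j(o) = o² - 124*o (j(o) = (o² - 125*o) + o = o² - 124*o)
(j(H(-4)) + d(19)) + 1720 = (-5*(-124 - 5) + 74/3) + 1720 = (-5*(-129) + 74/3) + 1720 = (645 + 74/3) + 1720 = 2009/3 + 1720 = 7169/3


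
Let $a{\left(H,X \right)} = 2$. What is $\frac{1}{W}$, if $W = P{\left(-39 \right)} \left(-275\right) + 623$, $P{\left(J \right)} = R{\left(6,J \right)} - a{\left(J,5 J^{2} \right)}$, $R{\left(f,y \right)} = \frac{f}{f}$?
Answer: $\frac{1}{898} \approx 0.0011136$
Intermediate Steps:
$R{\left(f,y \right)} = 1$
$P{\left(J \right)} = -1$ ($P{\left(J \right)} = 1 - 2 = -1$)
$W = 898$ ($W = \left(-1\right) \left(-275\right) + 623 = 275 + 623 = 898$)
$\frac{1}{W} = \frac{1}{898}$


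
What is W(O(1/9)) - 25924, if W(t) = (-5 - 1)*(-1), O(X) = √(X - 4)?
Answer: -25918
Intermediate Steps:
O(X) = √(-4 + X)
W(t) = 6 (W(t) = -6*(-1) = 6)
W(O(1/9)) - 25924 = 6 - 25924 = -25918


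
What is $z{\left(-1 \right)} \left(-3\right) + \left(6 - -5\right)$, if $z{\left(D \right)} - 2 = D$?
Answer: $8$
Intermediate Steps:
$z{\left(D \right)} = 2 + D$
$z{\left(-1 \right)} \left(-3\right) + \left(6 - -5\right) = \left(2 - 1\right) \left(-3\right) + \left(6 - -5\right) = 1 \left(-3\right) + \left(6 + 5\right) = -3 + 11 = 8$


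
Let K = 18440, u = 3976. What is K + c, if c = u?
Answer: 22416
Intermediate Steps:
c = 3976
K + c = 18440 + 3976 = 22416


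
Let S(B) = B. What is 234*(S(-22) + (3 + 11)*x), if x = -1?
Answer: -8424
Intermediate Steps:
234*(S(-22) + (3 + 11)*x) = 234*(-22 + (3 + 11)*(-1)) = 234*(-22 + 14*(-1)) = 234*(-22 - 14) = 234*(-36) = -8424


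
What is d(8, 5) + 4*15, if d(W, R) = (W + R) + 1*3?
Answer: 76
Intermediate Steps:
d(W, R) = 3 + R + W (d(W, R) = (R + W) + 3 = 3 + R + W)
d(8, 5) + 4*15 = (3 + 5 + 8) + 4*15 = 16 + 60 = 76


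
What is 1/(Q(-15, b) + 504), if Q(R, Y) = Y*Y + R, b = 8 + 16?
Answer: 1/1065 ≈ 0.00093897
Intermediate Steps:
b = 24
Q(R, Y) = R + Y² (Q(R, Y) = Y² + R = R + Y²)
1/(Q(-15, b) + 504) = 1/((-15 + 24²) + 504) = 1/((-15 + 576) + 504) = 1/(561 + 504) = 1/1065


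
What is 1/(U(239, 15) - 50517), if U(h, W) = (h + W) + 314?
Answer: -1/49949 ≈ -2.0020e-5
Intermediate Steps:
U(h, W) = 314 + W + h (U(h, W) = (W + h) + 314 = 314 + W + h)
1/(U(239, 15) - 50517) = 1/((314 + 15 + 239) - 50517) = 1/(568 - 50517) = 1/(-49949) = -1/49949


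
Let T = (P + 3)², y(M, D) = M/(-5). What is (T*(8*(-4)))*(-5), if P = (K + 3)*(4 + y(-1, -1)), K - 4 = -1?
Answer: 636192/5 ≈ 1.2724e+5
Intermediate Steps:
y(M, D) = -M/5 (y(M, D) = M*(-⅕) = -M/5)
K = 3 (K = 4 - 1 = 3)
P = 126/5 (P = (3 + 3)*(4 - ⅕*(-1)) = 6*(4 + ⅕) = 6*(21/5) = 126/5 ≈ 25.200)
T = 19881/25 (T = (126/5 + 3)² = (141/5)² = 19881/25 ≈ 795.24)
(T*(8*(-4)))*(-5) = (19881*(8*(-4))/25)*(-5) = ((19881/25)*(-32))*(-5) = -636192/25*(-5) = 636192/5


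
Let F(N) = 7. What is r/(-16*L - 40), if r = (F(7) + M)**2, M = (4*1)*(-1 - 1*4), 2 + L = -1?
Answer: 169/8 ≈ 21.125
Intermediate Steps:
L = -3 (L = -2 - 1 = -3)
M = -20 (M = 4*(-1 - 4) = 4*(-5) = -20)
r = 169 (r = (7 - 20)**2 = (-13)**2 = 169)
r/(-16*L - 40) = 169/(-16*(-3) - 40) = 169/(48 - 40) = 169/8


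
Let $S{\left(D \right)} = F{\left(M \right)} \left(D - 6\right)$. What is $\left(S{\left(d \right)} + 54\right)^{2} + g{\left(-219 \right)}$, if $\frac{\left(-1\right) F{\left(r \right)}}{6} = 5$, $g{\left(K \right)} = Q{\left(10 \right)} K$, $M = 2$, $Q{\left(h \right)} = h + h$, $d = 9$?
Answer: $-3084$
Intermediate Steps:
$Q{\left(h \right)} = 2 h$
$g{\left(K \right)} = 20 K$ ($g{\left(K \right)} = 2 \cdot 10 K = 20 K$)
$F{\left(r \right)} = -30$ ($F{\left(r \right)} = \left(-6\right) 5 = -30$)
$S{\left(D \right)} = 180 - 30 D$ ($S{\left(D \right)} = - 30 \left(D - 6\right) = - 30 \left(-6 + D\right) = 180 - 30 D$)
$\left(S{\left(d \right)} + 54\right)^{2} + g{\left(-219 \right)} = \left(\left(180 - 270\right) + 54\right)^{2} + 20 \left(-219\right) = \left(\left(180 - 270\right) + 54\right)^{2} - 4380 = \left(-90 + 54\right)^{2} - 4380 = \left(-36\right)^{2} - 4380 = 1296 - 4380 = -3084$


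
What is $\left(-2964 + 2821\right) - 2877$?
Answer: $-3020$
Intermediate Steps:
$\left(-2964 + 2821\right) - 2877 = -143 - 2877 = -3020$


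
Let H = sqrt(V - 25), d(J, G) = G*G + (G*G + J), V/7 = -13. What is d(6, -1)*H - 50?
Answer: -50 + 16*I*sqrt(29) ≈ -50.0 + 86.163*I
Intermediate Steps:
V = -91 (V = 7*(-13) = -91)
d(J, G) = J + 2*G**2 (d(J, G) = G**2 + (G**2 + J) = G**2 + (J + G**2) = J + 2*G**2)
H = 2*I*sqrt(29) (H = sqrt(-91 - 25) = sqrt(-116) = 2*I*sqrt(29) ≈ 10.77*I)
d(6, -1)*H - 50 = (6 + 2*(-1)**2)*(2*I*sqrt(29)) - 50 = (6 + 2*1)*(2*I*sqrt(29)) - 50 = (6 + 2)*(2*I*sqrt(29)) - 50 = 8*(2*I*sqrt(29)) - 50 = 16*I*sqrt(29) - 50 = -50 + 16*I*sqrt(29)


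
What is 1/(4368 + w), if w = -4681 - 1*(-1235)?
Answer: 1/922 ≈ 0.0010846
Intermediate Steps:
w = -3446 (w = -4681 + 1235 = -3446)
1/(4368 + w) = 1/(4368 - 3446) = 1/922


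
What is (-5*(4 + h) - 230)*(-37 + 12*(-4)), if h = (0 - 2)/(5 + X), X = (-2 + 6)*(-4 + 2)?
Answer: 64600/3 ≈ 21533.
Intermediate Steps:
X = -8 (X = 4*(-2) = -8)
h = 2/3 (h = (0 - 2)/(5 - 8) = -2/(-3) = -2*(-1/3) = 2/3 ≈ 0.66667)
(-5*(4 + h) - 230)*(-37 + 12*(-4)) = (-5*(4 + 2/3) - 230)*(-37 + 12*(-4)) = (-5*14/3 - 230)*(-37 - 48) = (-70/3 - 230)*(-85) = -760/3*(-85) = 64600/3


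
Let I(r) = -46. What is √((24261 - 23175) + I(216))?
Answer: 4*√65 ≈ 32.249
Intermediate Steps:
√((24261 - 23175) + I(216)) = √((24261 - 23175) - 46) = √(1086 - 46) = √1040 = 4*√65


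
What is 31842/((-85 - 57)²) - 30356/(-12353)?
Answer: 502721305/124542946 ≈ 4.0365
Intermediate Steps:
31842/((-85 - 57)²) - 30356/(-12353) = 31842/((-142)²) - 30356*(-1/12353) = 31842/20164 + 30356/12353 = 31842*(1/20164) + 30356/12353 = 15921/10082 + 30356/12353 = 502721305/124542946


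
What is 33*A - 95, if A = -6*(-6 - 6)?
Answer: 2281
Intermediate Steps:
A = 72 (A = -6*(-12) = 72)
33*A - 95 = 33*72 - 95 = 2376 - 95 = 2281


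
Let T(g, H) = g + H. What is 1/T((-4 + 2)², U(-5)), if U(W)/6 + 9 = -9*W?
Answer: 1/220 ≈ 0.0045455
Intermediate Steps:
U(W) = -54 - 54*W (U(W) = -54 + 6*(-9*W) = -54 - 54*W)
T(g, H) = H + g
1/T((-4 + 2)², U(-5)) = 1/((-54 - 54*(-5)) + (-4 + 2)²) = 1/((-54 + 270) + (-2)²) = 1/(216 + 4) = 1/220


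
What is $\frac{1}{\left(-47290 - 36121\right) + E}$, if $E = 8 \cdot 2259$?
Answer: $- \frac{1}{65339} \approx -1.5305 \cdot 10^{-5}$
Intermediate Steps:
$E = 18072$
$\frac{1}{\left(-47290 - 36121\right) + E} = \frac{1}{\left(-47290 - 36121\right) + 18072} = \frac{1}{-83411 + 18072} = \frac{1}{-65339} = - \frac{1}{65339}$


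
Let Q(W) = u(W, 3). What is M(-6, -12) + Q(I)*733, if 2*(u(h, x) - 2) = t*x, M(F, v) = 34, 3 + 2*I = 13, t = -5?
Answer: -7995/2 ≈ -3997.5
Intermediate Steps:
I = 5 (I = -3/2 + (½)*13 = -3/2 + 13/2 = 5)
u(h, x) = 2 - 5*x/2 (u(h, x) = 2 + (-5*x)/2 = 2 - 5*x/2)
Q(W) = -11/2 (Q(W) = 2 - 5/2*3 = 2 - 15/2 = -11/2)
M(-6, -12) + Q(I)*733 = 34 - 11/2*733 = 34 - 8063/2 = -7995/2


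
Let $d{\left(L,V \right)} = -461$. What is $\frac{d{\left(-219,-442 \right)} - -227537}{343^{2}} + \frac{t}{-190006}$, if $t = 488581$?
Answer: $- \frac{14335263613}{22354015894} \approx -0.64128$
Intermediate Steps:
$\frac{d{\left(-219,-442 \right)} - -227537}{343^{2}} + \frac{t}{-190006} = \frac{-461 - -227537}{343^{2}} + \frac{488581}{-190006} = \frac{-461 + 227537}{117649} + 488581 \left(- \frac{1}{190006}\right) = 227076 \cdot \frac{1}{117649} - \frac{488581}{190006} = \frac{227076}{117649} - \frac{488581}{190006} = - \frac{14335263613}{22354015894}$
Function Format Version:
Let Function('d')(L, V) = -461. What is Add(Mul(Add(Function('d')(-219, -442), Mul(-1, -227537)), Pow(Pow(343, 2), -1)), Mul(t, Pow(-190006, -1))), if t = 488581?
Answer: Rational(-14335263613, 22354015894) ≈ -0.64128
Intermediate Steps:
Add(Mul(Add(Function('d')(-219, -442), Mul(-1, -227537)), Pow(Pow(343, 2), -1)), Mul(t, Pow(-190006, -1))) = Add(Mul(Add(-461, Mul(-1, -227537)), Pow(Pow(343, 2), -1)), Mul(488581, Pow(-190006, -1))) = Add(Mul(Add(-461, 227537), Pow(117649, -1)), Mul(488581, Rational(-1, 190006))) = Add(Mul(227076, Rational(1, 117649)), Rational(-488581, 190006)) = Add(Rational(227076, 117649), Rational(-488581, 190006)) = Rational(-14335263613, 22354015894)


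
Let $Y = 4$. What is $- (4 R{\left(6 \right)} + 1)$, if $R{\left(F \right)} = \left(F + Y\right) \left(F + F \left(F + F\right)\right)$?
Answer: $-3121$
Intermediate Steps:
$R{\left(F \right)} = \left(4 + F\right) \left(F + 2 F^{2}\right)$ ($R{\left(F \right)} = \left(F + 4\right) \left(F + F \left(F + F\right)\right) = \left(4 + F\right) \left(F + F 2 F\right) = \left(4 + F\right) \left(F + 2 F^{2}\right)$)
$- (4 R{\left(6 \right)} + 1) = - (4 \cdot 6 \left(4 + 2 \cdot 6^{2} + 9 \cdot 6\right) + 1) = - (4 \cdot 6 \left(4 + 2 \cdot 36 + 54\right) + 1) = - (4 \cdot 6 \left(4 + 72 + 54\right) + 1) = - (4 \cdot 6 \cdot 130 + 1) = - (4 \cdot 780 + 1) = - (3120 + 1) = \left(-1\right) 3121 = -3121$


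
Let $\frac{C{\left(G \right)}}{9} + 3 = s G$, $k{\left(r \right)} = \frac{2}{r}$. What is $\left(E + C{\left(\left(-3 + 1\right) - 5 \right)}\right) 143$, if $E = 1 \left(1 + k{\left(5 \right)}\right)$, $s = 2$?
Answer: $- \frac{108394}{5} \approx -21679.0$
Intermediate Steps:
$E = \frac{7}{5}$ ($E = 1 \left(1 + \frac{2}{5}\right) = 1 \cdot \frac{7}{5} = \frac{7}{5} \approx 1.4$)
$C{\left(G \right)} = -27 + 18 G$ ($C{\left(G \right)} = -27 + 9 \cdot 2 G = -27 + 18 G$)
$\left(E + C{\left(\left(-3 + 1\right) - 5 \right)}\right) 143 = \left(\frac{7}{5} + \left(-27 + 18 \left(\left(-3 + 1\right) - 5\right)\right)\right) 143 = \left(\frac{7}{5} + \left(-27 + 18 \left(-2 - 5\right)\right)\right) 143 = \left(\frac{7}{5} + \left(-27 + 18 \left(-7\right)\right)\right) 143 = \left(\frac{7}{5} - 153\right) 143 = \left(- \frac{758}{5}\right) 143 = - \frac{108394}{5}$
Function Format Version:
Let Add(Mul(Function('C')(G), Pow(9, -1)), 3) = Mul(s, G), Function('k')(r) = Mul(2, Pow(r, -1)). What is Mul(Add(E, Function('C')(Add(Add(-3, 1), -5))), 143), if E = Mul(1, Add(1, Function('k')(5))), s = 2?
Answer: Rational(-108394, 5) ≈ -21679.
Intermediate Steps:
E = Rational(7, 5) (E = Mul(1, Add(1, Mul(2, Pow(5, -1)))) = Mul(1, Add(1, Mul(2, Rational(1, 5)))) = Mul(1, Add(1, Rational(2, 5))) = Mul(1, Rational(7, 5)) = Rational(7, 5) ≈ 1.4000)
Function('C')(G) = Add(-27, Mul(18, G)) (Function('C')(G) = Add(-27, Mul(9, Mul(2, G))) = Add(-27, Mul(18, G)))
Mul(Add(E, Function('C')(Add(Add(-3, 1), -5))), 143) = Mul(Add(Rational(7, 5), Add(-27, Mul(18, Add(Add(-3, 1), -5)))), 143) = Mul(Add(Rational(7, 5), Add(-27, Mul(18, Add(-2, -5)))), 143) = Mul(Add(Rational(7, 5), Add(-27, Mul(18, -7))), 143) = Mul(Add(Rational(7, 5), Add(-27, -126)), 143) = Mul(Add(Rational(7, 5), -153), 143) = Mul(Rational(-758, 5), 143) = Rational(-108394, 5)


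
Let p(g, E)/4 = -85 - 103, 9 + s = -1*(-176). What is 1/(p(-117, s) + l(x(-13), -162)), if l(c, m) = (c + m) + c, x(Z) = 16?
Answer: -1/882 ≈ -0.0011338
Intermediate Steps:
s = 167 (s = -9 - 1*(-176) = -9 + 176 = 167)
p(g, E) = -752 (p(g, E) = 4*(-85 - 103) = 4*(-188) = -752)
l(c, m) = m + 2*c
1/(p(-117, s) + l(x(-13), -162)) = 1/(-752 + (-162 + 2*16)) = 1/(-752 + (-162 + 32)) = 1/(-752 - 130) = 1/(-882) = -1/882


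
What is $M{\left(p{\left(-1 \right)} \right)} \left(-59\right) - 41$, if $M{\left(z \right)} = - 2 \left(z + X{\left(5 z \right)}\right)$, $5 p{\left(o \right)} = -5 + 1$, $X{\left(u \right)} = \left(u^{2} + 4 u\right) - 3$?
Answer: $- \frac{2447}{5} \approx -489.4$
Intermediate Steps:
$X{\left(u \right)} = -3 + u^{2} + 4 u$
$p{\left(o \right)} = - \frac{4}{5}$ ($p{\left(o \right)} = \frac{-5 + 1}{5} = \frac{1}{5} \left(-4\right) = - \frac{4}{5}$)
$M{\left(z \right)} = 6 - 50 z^{2} - 42 z$ ($M{\left(z \right)} = - 2 \left(z + \left(-3 + \left(5 z\right)^{2} + 4 \cdot 5 z\right)\right) = - 2 \left(z + \left(-3 + 25 z^{2} + 20 z\right)\right) = - 2 \left(z + \left(-3 + 20 z + 25 z^{2}\right)\right) = - 2 \left(-3 + 21 z + 25 z^{2}\right) = 6 - 50 z^{2} - 42 z$)
$M{\left(p{\left(-1 \right)} \right)} \left(-59\right) - 41 = \left(6 - 50 \left(- \frac{4}{5}\right)^{2} - - \frac{168}{5}\right) \left(-59\right) - 41 = \left(6 - 32 + \frac{168}{5}\right) \left(-59\right) - 41 = \frac{38}{5} \left(-59\right) - 41 = - \frac{2242}{5} - 41 = - \frac{2447}{5}$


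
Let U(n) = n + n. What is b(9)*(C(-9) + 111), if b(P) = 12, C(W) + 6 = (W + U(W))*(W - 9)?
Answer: 7092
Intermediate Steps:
U(n) = 2*n
C(W) = -6 + 3*W*(-9 + W) (C(W) = -6 + (W + 2*W)*(W - 9) = -6 + (3*W)*(-9 + W) = -6 + 3*W*(-9 + W))
b(9)*(C(-9) + 111) = 12*((-6 - 27*(-9) + 3*(-9)²) + 111) = 12*((-6 + 243 + 3*81) + 111) = 12*((-6 + 243 + 243) + 111) = 12*(480 + 111) = 12*591 = 7092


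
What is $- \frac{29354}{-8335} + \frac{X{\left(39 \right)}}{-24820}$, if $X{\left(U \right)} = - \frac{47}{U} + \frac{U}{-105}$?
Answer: $\frac{49725545456}{14119198275} \approx 3.5218$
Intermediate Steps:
$X{\left(U \right)} = - \frac{47}{U} - \frac{U}{105}$ ($X{\left(U \right)} = - \frac{47}{U} + U \left(- \frac{1}{105}\right) = - \frac{47}{U} - \frac{U}{105}$)
$- \frac{29354}{-8335} + \frac{X{\left(39 \right)}}{-24820} = - \frac{29354}{-8335} + \frac{- \frac{47}{39} - \frac{13}{35}}{-24820} = \left(-29354\right) \left(- \frac{1}{8335}\right) + \left(\left(-47\right) \frac{1}{39} - \frac{13}{35}\right) \left(- \frac{1}{24820}\right) = \frac{29354}{8335} + \left(- \frac{47}{39} - \frac{13}{35}\right) \left(- \frac{1}{24820}\right) = \frac{29354}{8335} - - \frac{538}{8469825} = \frac{29354}{8335} + \frac{538}{8469825} = \frac{49725545456}{14119198275}$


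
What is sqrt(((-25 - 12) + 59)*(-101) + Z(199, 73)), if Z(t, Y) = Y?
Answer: I*sqrt(2149) ≈ 46.357*I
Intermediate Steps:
sqrt(((-25 - 12) + 59)*(-101) + Z(199, 73)) = sqrt(((-25 - 12) + 59)*(-101) + 73) = sqrt((-37 + 59)*(-101) + 73) = sqrt(22*(-101) + 73) = sqrt(-2222 + 73) = sqrt(-2149) = I*sqrt(2149)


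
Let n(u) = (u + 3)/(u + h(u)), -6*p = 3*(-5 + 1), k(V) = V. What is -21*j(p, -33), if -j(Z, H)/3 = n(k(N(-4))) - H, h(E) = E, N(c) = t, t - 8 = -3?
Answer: 10647/5 ≈ 2129.4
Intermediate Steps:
t = 5 (t = 8 - 3 = 5)
N(c) = 5
p = 2 (p = -(-5 + 1)/2 = -(-4)/2 = -⅙*(-12) = 2)
n(u) = (3 + u)/(2*u) (n(u) = (u + 3)/(u + u) = (3 + u)/((2*u)) = (3 + u)*(1/(2*u)) = (3 + u)/(2*u))
j(Z, H) = -12/5 + 3*H (j(Z, H) = -3*((½)*(3 + 5)/5 - H) = -3*((½)*(⅕)*8 - H) = -3*(⅘ - H) = -12/5 + 3*H)
-21*j(p, -33) = -21*(-12/5 + 3*(-33)) = -21*(-12/5 - 99) = -21*(-507/5) = 10647/5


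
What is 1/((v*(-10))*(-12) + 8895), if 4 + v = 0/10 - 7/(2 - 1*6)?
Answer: 1/8625 ≈ 0.00011594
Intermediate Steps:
v = -9/4 (v = -4 + (0/10 - 7/(2 - 1*6)) = -4 + (0*(⅒) - 7/(2 - 6)) = -4 + (0 - 7/(-4)) = -4 + (0 - 7*(-¼)) = -4 + (0 + 7/4) = -4 + 7/4 = -9/4 ≈ -2.2500)
1/((v*(-10))*(-12) + 8895) = 1/(-9/4*(-10)*(-12) + 8895) = 1/((45/2)*(-12) + 8895) = 1/(-270 + 8895) = 1/8625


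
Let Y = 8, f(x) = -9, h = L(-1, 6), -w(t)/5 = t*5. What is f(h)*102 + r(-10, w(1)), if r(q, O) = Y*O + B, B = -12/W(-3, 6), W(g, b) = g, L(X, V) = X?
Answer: -1114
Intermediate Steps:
w(t) = -25*t (w(t) = -5*t*5 = -25*t)
h = -1
B = 4 (B = -12/(-3) = -12*(-⅓) = 4)
r(q, O) = 4 + 8*O (r(q, O) = 8*O + 4 = 4 + 8*O)
f(h)*102 + r(-10, w(1)) = -9*102 + (4 + 8*(-25*1)) = -918 + (4 + 8*(-25)) = -918 + (4 - 200) = -918 - 196 = -1114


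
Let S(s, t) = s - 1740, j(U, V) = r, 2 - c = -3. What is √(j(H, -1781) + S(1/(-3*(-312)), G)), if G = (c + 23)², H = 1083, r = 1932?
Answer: √4672538/156 ≈ 13.856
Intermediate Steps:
c = 5 (c = 2 - 1*(-3) = 2 + 3 = 5)
j(U, V) = 1932
G = 784 (G = (5 + 23)² = 28² = 784)
S(s, t) = -1740 + s
√(j(H, -1781) + S(1/(-3*(-312)), G)) = √(1932 + (-1740 + 1/(-3*(-312)))) = √(1932 + (-1740 + 1/936)) = √(1932 - 1628639/936) = √(179713/936) = √4672538/156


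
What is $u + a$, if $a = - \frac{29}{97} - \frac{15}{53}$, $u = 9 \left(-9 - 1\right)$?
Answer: $- \frac{465682}{5141} \approx -90.582$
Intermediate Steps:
$u = -90$ ($u = 9 \left(-10\right) = -90$)
$a = - \frac{2992}{5141}$ ($a = \left(-29\right) \frac{1}{97} - \frac{15}{53} = - \frac{29}{97} - \frac{15}{53} = - \frac{2992}{5141} \approx -0.58199$)
$u + a = -90 - \frac{2992}{5141} = - \frac{465682}{5141}$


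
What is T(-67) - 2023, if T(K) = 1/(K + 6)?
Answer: -123404/61 ≈ -2023.0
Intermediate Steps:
T(K) = 1/(6 + K)
T(-67) - 2023 = 1/(6 - 67) - 2023 = 1/(-61) - 2023 = -1/61 - 2023 = -123404/61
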